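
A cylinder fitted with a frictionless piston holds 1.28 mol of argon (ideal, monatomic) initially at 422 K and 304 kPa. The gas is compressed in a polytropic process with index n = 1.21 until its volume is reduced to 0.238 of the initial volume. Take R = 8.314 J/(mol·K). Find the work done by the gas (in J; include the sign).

-7520 J

V₁ = nRT₁/P₁ = 1.28×8.314×422/304 = 14.8 L.
Polytropic n=1.21: T₂ = T₁(V₁/V₂)^(n−1) = 422×(4.20)^0.21 = 570 K; P₂ = P₁(V₁/V₂)^n = 1730 kPa.
W = (P₁V₁−P₂V₂)/(n−1) = (304×14.8−1730×3.52)/0.21 = -7520 J.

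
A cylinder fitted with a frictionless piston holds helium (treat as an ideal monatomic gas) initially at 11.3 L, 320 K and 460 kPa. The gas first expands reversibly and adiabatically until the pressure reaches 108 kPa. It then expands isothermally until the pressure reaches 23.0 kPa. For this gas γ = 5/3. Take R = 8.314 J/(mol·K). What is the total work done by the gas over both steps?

7930 J

n = P₁V₁/(RT₁) = 460×11.3/(8.314×320) = 1.95 mol.
Step 1 — Adiabatic: T₂/T₁ = (P₂/P₁)^((γ−1)/γ) ⇒ T₂ = 320×(0.235)^0.400 = 179 K; V₂ = 27.0 L.
ΔU = nCvΔT = 1.95×12.5×(179−320) = -3430 J.
Q = 0 for an adiabatic process, so W = −ΔU = 3430 J.
State after step 1: P = 108 kPa, V = 27.0 L, T = 179 K.
Step 2 — Isothermal: T stays 179 K; PV = const ⇒ V₂ = 127 L, P₂ = 23.0 kPa.
ΔU = 0 (ideal gas, T constant).
W = nRT ln(V₂/V₁) = 1.95×8.314×179×ln(4.70) = 4500 J.
Q = ΔU + W = 4500 J.
Net over both steps: W = 7930 J, Q = 4500 J, ΔU = -3430 J.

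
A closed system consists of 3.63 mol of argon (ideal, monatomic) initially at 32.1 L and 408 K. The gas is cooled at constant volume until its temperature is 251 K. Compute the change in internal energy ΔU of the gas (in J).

-7110 J

P₁ = nRT₁/V₁ = 3.63×8.314×408/32.1 = 384 kPa.
Isochoric: V stays 32.1 L; P/T = const ⇒ T₂ = 251 K, P₂ = 236 kPa.
For an ideal gas ΔU = nCvΔT with Cv = (3/2)R = 12.5 J/(mol·K).
ΔU = 3.63×12.5×(251−408) = -7110 J.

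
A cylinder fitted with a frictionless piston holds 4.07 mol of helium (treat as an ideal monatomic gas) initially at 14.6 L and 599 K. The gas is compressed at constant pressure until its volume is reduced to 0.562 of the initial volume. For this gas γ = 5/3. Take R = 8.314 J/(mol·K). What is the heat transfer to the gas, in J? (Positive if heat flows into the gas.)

P₁ = nRT₁/V₁ = 4.07×8.314×599/14.6 = 1390 kPa.
Isobaric: P stays 1390 kPa; V/T = const ⇒ T₂ = 337 K, V₂ = 8.21 L.
W = PΔV = 1390×(8.21−14.6) kPa·L = -8880 J.
ΔU = nCvΔT = 4.07×12.5×(337−599) = -13300 J.
Q = ΔU + W = nCpΔT = -22200 J.

-22200 J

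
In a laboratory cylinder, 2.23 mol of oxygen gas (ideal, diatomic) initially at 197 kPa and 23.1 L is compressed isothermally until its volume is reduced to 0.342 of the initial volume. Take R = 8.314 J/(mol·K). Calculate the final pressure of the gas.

576 kPa

T₁ = P₁V₁/(nR) = 197×23.1/(2.23×8.314) = 245 K.
Isothermal: T stays 245 K; PV = const ⇒ V₂ = 7.90 L, P₂ = 576 kPa.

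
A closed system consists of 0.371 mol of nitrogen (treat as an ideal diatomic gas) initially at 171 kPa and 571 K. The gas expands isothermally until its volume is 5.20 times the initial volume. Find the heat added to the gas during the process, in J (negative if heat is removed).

2900 J

V₁ = nRT₁/P₁ = 0.371×8.314×571/171 = 10.3 L.
Isothermal: T stays 571 K; PV = const ⇒ V₂ = 53.6 L, P₂ = 32.9 kPa.
ΔU = 0 (ideal gas, T constant).
W = nRT ln(V₂/V₁) = 0.371×8.314×571×ln(5.20) = 2900 J.
Q = ΔU + W = 2900 J.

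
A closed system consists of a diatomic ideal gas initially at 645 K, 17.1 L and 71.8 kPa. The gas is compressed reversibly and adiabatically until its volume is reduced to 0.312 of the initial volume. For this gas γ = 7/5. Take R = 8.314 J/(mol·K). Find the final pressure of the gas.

Adiabatic: TV^(γ−1) = const ⇒ T₂ = 645×(3.21)^0.400 = 1030 K; PV^γ = const ⇒ P₂ = 367 kPa.

367 kPa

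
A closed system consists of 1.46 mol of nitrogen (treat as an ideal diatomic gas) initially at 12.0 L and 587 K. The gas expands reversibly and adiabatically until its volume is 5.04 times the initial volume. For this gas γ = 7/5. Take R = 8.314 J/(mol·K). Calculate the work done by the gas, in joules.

P₁ = nRT₁/V₁ = 1.46×8.314×587/12.0 = 594 kPa.
Adiabatic: TV^(γ−1) = const ⇒ T₂ = 587×(0.198)^0.400 = 307 K; PV^γ = const ⇒ P₂ = 61.7 kPa.
ΔU = nCvΔT = 1.46×20.8×(307−587) = -8490 J.
Q = 0 for an adiabatic process, so W = −ΔU = 8490 J.

8490 J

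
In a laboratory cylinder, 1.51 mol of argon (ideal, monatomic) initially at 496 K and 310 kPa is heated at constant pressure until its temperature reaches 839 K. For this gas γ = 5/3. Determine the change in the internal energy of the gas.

V₁ = nRT₁/P₁ = 1.51×8.314×496/310 = 20.1 L.
Isobaric: P stays 310 kPa; V/T = const ⇒ T₂ = 839 K, V₂ = 34.0 L.
For an ideal gas ΔU = nCvΔT with Cv = (3/2)R = 12.5 J/(mol·K).
ΔU = 1.51×12.5×(839−496) = 6460 J.

6460 J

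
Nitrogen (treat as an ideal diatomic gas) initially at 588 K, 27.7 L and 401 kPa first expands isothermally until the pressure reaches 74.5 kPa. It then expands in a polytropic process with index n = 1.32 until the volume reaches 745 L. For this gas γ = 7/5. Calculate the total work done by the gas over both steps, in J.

n = P₁V₁/(RT₁) = 401×27.7/(8.314×588) = 2.27 mol.
Step 1 — Isothermal: T stays 588 K; PV = const ⇒ V₂ = 149 L, P₂ = 74.5 kPa.
ΔU = 0 (ideal gas, T constant).
W = nRT ln(V₂/V₁) = 2.27×8.314×588×ln(5.38) = 18700 J.
Q = ΔU + W = 18700 J.
State after step 1: P = 74.5 kPa, V = 149 L, T = 588 K.
Step 2 — Polytropic n=1.32: T₂ = T₁(V₁/V₂)^(n−1) = 588×(0.200)^0.32 = 351 K; P₂ = P₁(V₁/V₂)^n = 8.91 kPa.
W = (P₁V₁−P₂V₂)/(n−1) = (74.5×149−8.91×745)/0.32 = 14000 J.
ΔU = nCvΔT = 2.27×20.8×(351−588) = -11200 J.
Q = ΔU + W = 2790 J.
Net over both steps: W = 32700 J, Q = 21500 J, ΔU = -11200 J.

32700 J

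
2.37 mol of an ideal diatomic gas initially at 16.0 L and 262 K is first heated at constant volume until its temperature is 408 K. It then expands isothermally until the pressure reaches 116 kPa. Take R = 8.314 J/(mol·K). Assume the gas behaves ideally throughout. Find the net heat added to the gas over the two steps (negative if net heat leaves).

19000 J

P₁ = nRT₁/V₁ = 2.37×8.314×262/16.0 = 323 kPa.
Step 1 — Isochoric: V stays 16.0 L; P/T = const ⇒ T₂ = 408 K, P₂ = 502 kPa.
W = 0 (no volume change).
ΔU = nCvΔT = 2.37×20.8×(408−262) = 7190 J.
Q = ΔU = 7190 J.
State after step 1: P = 502 kPa, V = 16.0 L, T = 408 K.
Step 2 — Isothermal: T stays 408 K; PV = const ⇒ V₂ = 69.3 L, P₂ = 116 kPa.
ΔU = 0 (ideal gas, T constant).
W = nRT ln(V₂/V₁) = 2.37×8.314×408×ln(4.33) = 11800 J.
Q = ΔU + W = 11800 J.
Net over both steps: W = 11800 J, Q = 19000 J, ΔU = 7190 J.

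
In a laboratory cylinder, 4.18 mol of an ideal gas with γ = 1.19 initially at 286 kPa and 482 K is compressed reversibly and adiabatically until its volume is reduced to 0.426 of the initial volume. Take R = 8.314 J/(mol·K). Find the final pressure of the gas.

790 kPa

V₁ = nRT₁/P₁ = 4.18×8.314×482/286 = 58.6 L.
Adiabatic: TV^(γ−1) = const ⇒ T₂ = 482×(2.35)^0.190 = 567 K; PV^γ = const ⇒ P₂ = 790 kPa.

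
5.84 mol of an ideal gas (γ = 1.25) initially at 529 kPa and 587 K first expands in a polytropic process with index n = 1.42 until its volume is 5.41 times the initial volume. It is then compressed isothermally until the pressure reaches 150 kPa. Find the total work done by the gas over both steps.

V₁ = nRT₁/P₁ = 5.84×8.314×587/529 = 53.9 L.
Step 1 — Polytropic n=1.42: T₂ = T₁(V₁/V₂)^(n−1) = 587×(0.185)^0.42 = 289 K; P₂ = P₁(V₁/V₂)^n = 48.1 kPa.
W = (P₁V₁−P₂V₂)/(n−1) = (529×53.9−48.1×291)/0.42 = 34500 J.
ΔU = nCvΔT = 5.84×33.3×(289−587) = -57900 J.
Q = ΔU + W = -23400 J.
State after step 1: P = 48.1 kPa, V = 291 L, T = 289 K.
Step 2 — Isothermal: T stays 289 K; PV = const ⇒ V₂ = 93.5 L, P₂ = 150 kPa.
ΔU = 0 (ideal gas, T constant).
W = nRT ln(V₂/V₁) = 5.84×8.314×289×ln(0.321) = -15900 J.
Q = ΔU + W = -15900 J.
Net over both steps: W = 18500 J, Q = -39400 J, ΔU = -57900 J.

18500 J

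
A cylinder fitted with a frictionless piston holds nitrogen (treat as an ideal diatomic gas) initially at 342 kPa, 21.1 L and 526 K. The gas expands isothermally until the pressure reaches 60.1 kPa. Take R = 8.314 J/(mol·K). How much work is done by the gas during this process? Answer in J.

n = P₁V₁/(RT₁) = 342×21.1/(8.314×526) = 1.65 mol.
Isothermal: T stays 526 K; PV = const ⇒ V₂ = 120 L, P₂ = 60.1 kPa.
W = nRT ln(V₂/V₁) = 1.65×8.314×526×ln(5.69) = 12500 J.

12500 J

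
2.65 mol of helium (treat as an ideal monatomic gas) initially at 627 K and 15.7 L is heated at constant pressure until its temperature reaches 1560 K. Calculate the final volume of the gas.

39.1 L

P₁ = nRT₁/V₁ = 2.65×8.314×627/15.7 = 880 kPa.
Isobaric: P stays 880 kPa; V/T = const ⇒ T₂ = 1560 K, V₂ = 39.1 L.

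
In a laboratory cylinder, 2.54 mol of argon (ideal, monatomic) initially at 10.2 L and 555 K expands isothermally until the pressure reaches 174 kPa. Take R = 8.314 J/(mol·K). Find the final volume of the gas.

67.4 L

P₁ = nRT₁/V₁ = 2.54×8.314×555/10.2 = 1150 kPa.
Isothermal: T stays 555 K; PV = const ⇒ V₂ = 67.4 L, P₂ = 174 kPa.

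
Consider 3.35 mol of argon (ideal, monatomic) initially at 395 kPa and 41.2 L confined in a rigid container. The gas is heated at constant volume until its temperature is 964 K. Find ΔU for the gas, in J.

T₁ = P₁V₁/(nR) = 395×41.2/(3.35×8.314) = 584 K.
Isochoric: V stays 41.2 L; P/T = const ⇒ T₂ = 964 K, P₂ = 652 kPa.
For an ideal gas ΔU = nCvΔT with Cv = (3/2)R = 12.5 J/(mol·K).
ΔU = 3.35×12.5×(964−584) = 15900 J.

15900 J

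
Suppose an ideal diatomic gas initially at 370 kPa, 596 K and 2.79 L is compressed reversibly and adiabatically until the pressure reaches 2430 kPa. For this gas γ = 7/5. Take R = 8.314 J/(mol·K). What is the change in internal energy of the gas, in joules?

n = P₁V₁/(RT₁) = 370×2.79/(8.314×596) = 0.208 mol.
Adiabatic: T₂/T₁ = (P₂/P₁)^((γ−1)/γ) ⇒ T₂ = 596×(6.57)^0.286 = 1020 K; V₂ = 0.727 L.
For an ideal gas ΔU = nCvΔT with Cv = (5/2)R = 20.8 J/(mol·K).
ΔU = 0.208×20.8×(1020−596) = 1840 J.

1840 J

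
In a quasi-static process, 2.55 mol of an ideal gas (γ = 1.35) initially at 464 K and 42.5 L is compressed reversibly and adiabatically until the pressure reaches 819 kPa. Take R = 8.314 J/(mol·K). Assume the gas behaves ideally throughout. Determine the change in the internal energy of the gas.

P₁ = nRT₁/V₁ = 2.55×8.314×464/42.5 = 231 kPa.
Adiabatic: T₂/T₁ = (P₂/P₁)^((γ−1)/γ) ⇒ T₂ = 464×(3.54)^0.259 = 644 K; V₂ = 16.7 L.
For an ideal gas ΔU = nCvΔT with Cv = R/(γ−1) = 23.8 J/(mol·K).
ΔU = 2.55×23.8×(644−464) = 10900 J.

10900 J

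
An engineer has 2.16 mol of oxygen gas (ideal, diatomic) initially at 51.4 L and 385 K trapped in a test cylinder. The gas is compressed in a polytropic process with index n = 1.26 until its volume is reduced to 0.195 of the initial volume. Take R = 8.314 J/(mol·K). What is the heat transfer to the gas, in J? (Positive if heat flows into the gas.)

P₁ = nRT₁/V₁ = 2.16×8.314×385/51.4 = 135 kPa.
Polytropic n=1.26: T₂ = T₁(V₁/V₂)^(n−1) = 385×(5.13)^0.26 = 589 K; P₂ = P₁(V₁/V₂)^n = 1060 kPa.
W = (P₁V₁−P₂V₂)/(n−1) = (135×51.4−1060×10.0)/0.26 = -14100 J.
ΔU = nCvΔT = 2.16×20.8×(589−385) = 9150 J.
Q = ΔU + W = -4930 J.

-4930 J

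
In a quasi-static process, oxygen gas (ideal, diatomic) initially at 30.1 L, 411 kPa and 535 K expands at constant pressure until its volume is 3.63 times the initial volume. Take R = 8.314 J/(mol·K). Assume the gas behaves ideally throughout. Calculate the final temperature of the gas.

1940 K

Isobaric: P stays 411 kPa; V/T = const ⇒ T₂ = 1940 K, V₂ = 109 L.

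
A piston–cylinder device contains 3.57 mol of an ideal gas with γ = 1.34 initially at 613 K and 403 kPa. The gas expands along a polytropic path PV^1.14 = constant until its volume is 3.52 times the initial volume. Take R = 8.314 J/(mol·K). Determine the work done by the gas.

21000 J

V₁ = nRT₁/P₁ = 3.57×8.314×613/403 = 45.1 L.
Polytropic n=1.14: T₂ = T₁(V₁/V₂)^(n−1) = 613×(0.284)^0.14 = 514 K; P₂ = P₁(V₁/V₂)^n = 96.0 kPa.
W = (P₁V₁−P₂V₂)/(n−1) = (403×45.1−96.0×159)/0.14 = 21000 J.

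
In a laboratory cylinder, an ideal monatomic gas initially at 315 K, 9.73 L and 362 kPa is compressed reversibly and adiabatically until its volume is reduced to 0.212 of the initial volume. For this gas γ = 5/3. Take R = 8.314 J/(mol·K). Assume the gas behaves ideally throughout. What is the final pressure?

Adiabatic: TV^(γ−1) = const ⇒ T₂ = 315×(4.72)^0.667 = 886 K; PV^γ = const ⇒ P₂ = 4800 kPa.

4800 kPa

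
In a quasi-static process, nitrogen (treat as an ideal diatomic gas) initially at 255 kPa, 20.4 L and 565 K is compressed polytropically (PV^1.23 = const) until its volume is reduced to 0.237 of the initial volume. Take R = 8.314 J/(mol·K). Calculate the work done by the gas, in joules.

-8880 J

n = P₁V₁/(RT₁) = 255×20.4/(8.314×565) = 1.11 mol.
Polytropic n=1.23: T₂ = T₁(V₁/V₂)^(n−1) = 565×(4.22)^0.23 = 787 K; P₂ = P₁(V₁/V₂)^n = 1500 kPa.
W = (P₁V₁−P₂V₂)/(n−1) = (255×20.4−1500×4.83)/0.23 = -8880 J.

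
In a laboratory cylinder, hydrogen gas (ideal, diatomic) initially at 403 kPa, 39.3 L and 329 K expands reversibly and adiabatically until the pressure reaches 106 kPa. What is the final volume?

Adiabatic: T₂/T₁ = (P₂/P₁)^((γ−1)/γ) ⇒ T₂ = 329×(0.263)^0.286 = 225 K; V₂ = 102 L.

102 L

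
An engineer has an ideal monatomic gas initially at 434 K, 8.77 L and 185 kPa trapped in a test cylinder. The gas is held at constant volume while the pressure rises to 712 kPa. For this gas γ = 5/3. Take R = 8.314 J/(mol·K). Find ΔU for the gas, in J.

6930 J

n = P₁V₁/(RT₁) = 185×8.77/(8.314×434) = 0.450 mol.
Isochoric: V stays 8.77 L; P/T = const ⇒ T₂ = 1670 K, P₂ = 712 kPa.
For an ideal gas ΔU = nCvΔT with Cv = (3/2)R = 12.5 J/(mol·K).
ΔU = 0.450×12.5×(1670−434) = 6930 J.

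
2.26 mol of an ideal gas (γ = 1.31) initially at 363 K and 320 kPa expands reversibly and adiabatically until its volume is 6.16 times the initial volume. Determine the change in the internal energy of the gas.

-9480 J

V₁ = nRT₁/P₁ = 2.26×8.314×363/320 = 21.3 L.
Adiabatic: TV^(γ−1) = const ⇒ T₂ = 363×(0.162)^0.310 = 207 K; PV^γ = const ⇒ P₂ = 29.6 kPa.
For an ideal gas ΔU = nCvΔT with Cv = R/(γ−1) = 26.8 J/(mol·K).
ΔU = 2.26×26.8×(207−363) = -9480 J.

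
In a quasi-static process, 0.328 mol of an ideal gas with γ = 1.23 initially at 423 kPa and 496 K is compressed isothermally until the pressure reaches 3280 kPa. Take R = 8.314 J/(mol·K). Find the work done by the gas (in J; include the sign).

-2770 J

V₁ = nRT₁/P₁ = 0.328×8.314×496/423 = 3.20 L.
Isothermal: T stays 496 K; PV = const ⇒ V₂ = 0.412 L, P₂ = 3280 kPa.
W = nRT ln(V₂/V₁) = 0.328×8.314×496×ln(0.129) = -2770 J.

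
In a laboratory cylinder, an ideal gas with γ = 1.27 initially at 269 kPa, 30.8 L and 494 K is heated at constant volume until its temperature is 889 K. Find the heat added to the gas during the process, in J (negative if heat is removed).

24500 J

n = P₁V₁/(RT₁) = 269×30.8/(8.314×494) = 2.02 mol.
Isochoric: V stays 30.8 L; P/T = const ⇒ T₂ = 889 K, P₂ = 484 kPa.
W = 0 (no volume change).
ΔU = nCvΔT = 2.02×30.8×(889−494) = 24500 J.
Q = ΔU = 24500 J.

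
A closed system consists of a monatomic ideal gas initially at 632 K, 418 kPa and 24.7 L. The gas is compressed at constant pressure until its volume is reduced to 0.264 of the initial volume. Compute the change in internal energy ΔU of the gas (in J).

-11400 J

n = P₁V₁/(RT₁) = 418×24.7/(8.314×632) = 1.96 mol.
Isobaric: P stays 418 kPa; V/T = const ⇒ T₂ = 167 K, V₂ = 6.52 L.
For an ideal gas ΔU = nCvΔT with Cv = (3/2)R = 12.5 J/(mol·K).
ΔU = 1.96×12.5×(167−632) = -11400 J.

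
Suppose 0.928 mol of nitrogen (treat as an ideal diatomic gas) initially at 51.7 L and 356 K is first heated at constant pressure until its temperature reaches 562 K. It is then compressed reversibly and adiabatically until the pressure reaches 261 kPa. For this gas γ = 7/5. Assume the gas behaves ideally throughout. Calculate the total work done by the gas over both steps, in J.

-4650 J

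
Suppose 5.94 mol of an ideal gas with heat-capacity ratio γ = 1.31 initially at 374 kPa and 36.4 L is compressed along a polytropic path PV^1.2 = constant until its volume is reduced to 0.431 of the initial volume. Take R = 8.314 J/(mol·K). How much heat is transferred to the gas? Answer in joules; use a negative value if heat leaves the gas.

-4430 J

T₁ = P₁V₁/(nR) = 374×36.4/(5.94×8.314) = 276 K.
Polytropic n=1.2: T₂ = T₁(V₁/V₂)^(n−1) = 276×(2.32)^0.20 = 326 K; P₂ = P₁(V₁/V₂)^n = 1030 kPa.
W = (P₁V₁−P₂V₂)/(n−1) = (374×36.4−1030×15.7)/0.20 = -12500 J.
ΔU = nCvΔT = 5.94×26.8×(326−276) = 8050 J.
Q = ΔU + W = -4430 J.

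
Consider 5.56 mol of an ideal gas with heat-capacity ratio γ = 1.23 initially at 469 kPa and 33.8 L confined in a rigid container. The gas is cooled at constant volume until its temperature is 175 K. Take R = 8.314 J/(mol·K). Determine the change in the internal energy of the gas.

-33800 J

T₁ = P₁V₁/(nR) = 469×33.8/(5.56×8.314) = 343 K.
Isochoric: V stays 33.8 L; P/T = const ⇒ T₂ = 175 K, P₂ = 239 kPa.
For an ideal gas ΔU = nCvΔT with Cv = R/(γ−1) = 36.1 J/(mol·K).
ΔU = 5.56×36.1×(175−343) = -33800 J.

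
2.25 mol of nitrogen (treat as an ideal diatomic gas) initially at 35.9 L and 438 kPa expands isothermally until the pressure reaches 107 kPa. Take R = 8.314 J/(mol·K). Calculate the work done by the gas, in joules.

T₁ = P₁V₁/(nR) = 438×35.9/(2.25×8.314) = 841 K.
Isothermal: T stays 841 K; PV = const ⇒ V₂ = 147 L, P₂ = 107 kPa.
W = nRT ln(V₂/V₁) = 2.25×8.314×841×ln(4.09) = 22200 J.

22200 J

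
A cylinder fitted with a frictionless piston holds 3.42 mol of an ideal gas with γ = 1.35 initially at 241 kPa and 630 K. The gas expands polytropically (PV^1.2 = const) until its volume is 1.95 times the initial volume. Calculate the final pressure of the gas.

108 kPa

V₁ = nRT₁/P₁ = 3.42×8.314×630/241 = 74.3 L.
Polytropic n=1.2: T₂ = T₁(V₁/V₂)^(n−1) = 630×(0.513)^0.20 = 551 K; P₂ = P₁(V₁/V₂)^n = 108 kPa.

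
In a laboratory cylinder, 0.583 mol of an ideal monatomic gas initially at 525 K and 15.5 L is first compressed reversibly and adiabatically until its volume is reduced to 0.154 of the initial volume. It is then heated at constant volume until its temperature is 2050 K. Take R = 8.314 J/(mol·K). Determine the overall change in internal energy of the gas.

11100 J

P₁ = nRT₁/V₁ = 0.583×8.314×525/15.5 = 164 kPa.
Step 1 — Adiabatic: TV^(γ−1) = const ⇒ T₂ = 525×(6.49)^0.667 = 1830 K; PV^γ = const ⇒ P₂ = 3710 kPa.
ΔU = nCvΔT = 0.583×12.5×(1830−525) = 9470 J.
Q = 0 for an adiabatic process, so W = −ΔU = -9470 J.
State after step 1: P = 3710 kPa, V = 2.39 L, T = 1830 K.
Step 2 — Isochoric: V stays 2.39 L; P/T = const ⇒ T₂ = 2050 K, P₂ = 4160 kPa.
W = 0 (no volume change).
ΔU = nCvΔT = 0.583×12.5×(2050−1830) = 1620 J.
Q = ΔU = 1620 J.
Net over both steps: W = -9470 J, Q = 1620 J, ΔU = 11100 J.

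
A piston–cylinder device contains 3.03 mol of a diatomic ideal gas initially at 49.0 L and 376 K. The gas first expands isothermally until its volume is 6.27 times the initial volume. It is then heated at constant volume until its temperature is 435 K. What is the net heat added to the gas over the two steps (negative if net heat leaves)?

P₁ = nRT₁/V₁ = 3.03×8.314×376/49.0 = 193 kPa.
Step 1 — Isothermal: T stays 376 K; PV = const ⇒ V₂ = 307 L, P₂ = 30.8 kPa.
ΔU = 0 (ideal gas, T constant).
W = nRT ln(V₂/V₁) = 3.03×8.314×376×ln(6.27) = 17400 J.
Q = ΔU + W = 17400 J.
State after step 1: P = 30.8 kPa, V = 307 L, T = 376 K.
Step 2 — Isochoric: V stays 307 L; P/T = const ⇒ T₂ = 435 K, P₂ = 35.7 kPa.
W = 0 (no volume change).
ΔU = nCvΔT = 3.03×20.8×(435−376) = 3720 J.
Q = ΔU = 3720 J.
Net over both steps: W = 17400 J, Q = 21100 J, ΔU = 3720 J.

21100 J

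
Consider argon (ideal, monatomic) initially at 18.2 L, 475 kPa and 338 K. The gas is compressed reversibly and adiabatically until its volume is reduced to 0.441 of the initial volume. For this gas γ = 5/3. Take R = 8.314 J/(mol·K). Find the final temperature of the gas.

Adiabatic: TV^(γ−1) = const ⇒ T₂ = 338×(2.27)^0.667 = 583 K; PV^γ = const ⇒ P₂ = 1860 kPa.

583 K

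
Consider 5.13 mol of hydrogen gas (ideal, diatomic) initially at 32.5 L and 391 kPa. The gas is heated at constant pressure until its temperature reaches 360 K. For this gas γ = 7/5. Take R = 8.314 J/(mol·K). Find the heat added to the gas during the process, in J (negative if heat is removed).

9260 J

T₁ = P₁V₁/(nR) = 391×32.5/(5.13×8.314) = 298 K.
Isobaric: P stays 391 kPa; V/T = const ⇒ T₂ = 360 K, V₂ = 39.3 L.
W = PΔV = 391×(39.3−32.5) kPa·L = 2650 J.
ΔU = nCvΔT = 5.13×20.8×(360−298) = 6620 J.
Q = ΔU + W = nCpΔT = 9260 J.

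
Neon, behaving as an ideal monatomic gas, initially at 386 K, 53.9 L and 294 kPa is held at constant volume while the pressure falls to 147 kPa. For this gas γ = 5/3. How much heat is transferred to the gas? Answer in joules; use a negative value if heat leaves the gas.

-11900 J

n = P₁V₁/(RT₁) = 294×53.9/(8.314×386) = 4.94 mol.
Isochoric: V stays 53.9 L; P/T = const ⇒ T₂ = 193 K, P₂ = 147 kPa.
W = 0 (no volume change).
ΔU = nCvΔT = 4.94×12.5×(193−386) = -11900 J.
Q = ΔU = -11900 J.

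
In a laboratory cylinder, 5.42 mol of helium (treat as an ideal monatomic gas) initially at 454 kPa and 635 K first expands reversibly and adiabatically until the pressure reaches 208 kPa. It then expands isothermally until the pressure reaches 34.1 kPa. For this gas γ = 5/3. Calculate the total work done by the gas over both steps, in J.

49400 J

V₁ = nRT₁/P₁ = 5.42×8.314×635/454 = 63.0 L.
Step 1 — Adiabatic: T₂/T₁ = (P₂/P₁)^((γ−1)/γ) ⇒ T₂ = 635×(0.458)^0.400 = 465 K; V₂ = 101 L.
ΔU = nCvΔT = 5.42×12.5×(465−635) = -11500 J.
Q = 0 for an adiabatic process, so W = −ΔU = 11500 J.
State after step 1: P = 208 kPa, V = 101 L, T = 465 K.
Step 2 — Isothermal: T stays 465 K; PV = const ⇒ V₂ = 614 L, P₂ = 34.1 kPa.
ΔU = 0 (ideal gas, T constant).
W = nRT ln(V₂/V₁) = 5.42×8.314×465×ln(6.10) = 37900 J.
Q = ΔU + W = 37900 J.
Net over both steps: W = 49400 J, Q = 37900 J, ΔU = -11500 J.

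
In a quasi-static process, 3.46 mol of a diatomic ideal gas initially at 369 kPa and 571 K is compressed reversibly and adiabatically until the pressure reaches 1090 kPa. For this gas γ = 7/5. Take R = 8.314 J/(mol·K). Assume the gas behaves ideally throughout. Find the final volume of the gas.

V₁ = nRT₁/P₁ = 3.46×8.314×571/369 = 44.5 L.
Adiabatic: T₂/T₁ = (P₂/P₁)^((γ−1)/γ) ⇒ T₂ = 571×(2.95)^0.286 = 778 K; V₂ = 20.5 L.

20.5 L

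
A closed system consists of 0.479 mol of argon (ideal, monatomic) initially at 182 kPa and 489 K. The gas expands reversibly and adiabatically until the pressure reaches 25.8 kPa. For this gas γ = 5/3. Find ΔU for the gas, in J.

V₁ = nRT₁/P₁ = 0.479×8.314×489/182 = 10.7 L.
Adiabatic: T₂/T₁ = (P₂/P₁)^((γ−1)/γ) ⇒ T₂ = 489×(0.142)^0.400 = 224 K; V₂ = 34.6 L.
For an ideal gas ΔU = nCvΔT with Cv = (3/2)R = 12.5 J/(mol·K).
ΔU = 0.479×12.5×(224−489) = -1580 J.

-1580 J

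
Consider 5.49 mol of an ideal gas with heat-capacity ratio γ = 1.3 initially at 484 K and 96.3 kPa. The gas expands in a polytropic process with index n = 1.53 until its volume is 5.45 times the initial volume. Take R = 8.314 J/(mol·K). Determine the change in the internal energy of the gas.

-43700 J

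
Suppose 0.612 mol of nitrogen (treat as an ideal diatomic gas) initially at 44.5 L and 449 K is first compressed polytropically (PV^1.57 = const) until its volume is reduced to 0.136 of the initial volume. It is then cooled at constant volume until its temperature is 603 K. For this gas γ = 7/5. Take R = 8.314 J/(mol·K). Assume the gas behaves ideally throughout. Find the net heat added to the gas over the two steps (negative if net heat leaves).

-6530 J

P₁ = nRT₁/V₁ = 0.612×8.314×449/44.5 = 51.3 kPa.
Step 1 — Polytropic n=1.57: T₂ = T₁(V₁/V₂)^(n−1) = 449×(7.35)^0.57 = 1400 K; P₂ = P₁(V₁/V₂)^n = 1180 kPa.
W = (P₁V₁−P₂V₂)/(n−1) = (51.3×44.5−1180×6.05)/0.57 = -8490 J.
ΔU = nCvΔT = 0.612×20.8×(1400−449) = 12100 J.
Q = ΔU + W = 3610 J.
State after step 1: P = 1180 kPa, V = 6.05 L, T = 1400 K.
Step 2 — Isochoric: V stays 6.05 L; P/T = const ⇒ T₂ = 603 K, P₂ = 507 kPa.
W = 0 (no volume change).
ΔU = nCvΔT = 0.612×20.8×(603−1400) = -10100 J.
Q = ΔU = -10100 J.
Net over both steps: W = -8490 J, Q = -6530 J, ΔU = 1960 J.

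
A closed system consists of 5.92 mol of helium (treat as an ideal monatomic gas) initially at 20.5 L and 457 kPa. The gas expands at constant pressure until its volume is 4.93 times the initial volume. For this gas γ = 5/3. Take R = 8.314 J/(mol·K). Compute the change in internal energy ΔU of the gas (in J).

55200 J

T₁ = P₁V₁/(nR) = 457×20.5/(5.92×8.314) = 190 K.
Isobaric: P stays 457 kPa; V/T = const ⇒ T₂ = 938 K, V₂ = 101 L.
For an ideal gas ΔU = nCvΔT with Cv = (3/2)R = 12.5 J/(mol·K).
ΔU = 5.92×12.5×(938−190) = 55200 J.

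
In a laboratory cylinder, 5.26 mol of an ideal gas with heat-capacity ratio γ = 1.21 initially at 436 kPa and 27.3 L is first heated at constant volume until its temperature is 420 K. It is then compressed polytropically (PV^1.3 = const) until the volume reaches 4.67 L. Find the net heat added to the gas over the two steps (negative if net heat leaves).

T₁ = P₁V₁/(nR) = 436×27.3/(5.26×8.314) = 272 K.
Step 1 — Isochoric: V stays 27.3 L; P/T = const ⇒ T₂ = 420 K, P₂ = 673 kPa.
W = 0 (no volume change).
ΔU = nCvΔT = 5.26×39.6×(420−272) = 30800 J.
Q = ΔU = 30800 J.
State after step 1: P = 673 kPa, V = 27.3 L, T = 420 K.
Step 2 — Polytropic n=1.3: T₂ = T₁(V₁/V₂)^(n−1) = 420×(5.85)^0.30 = 713 K; P₂ = P₁(V₁/V₂)^n = 6680 kPa.
W = (P₁V₁−P₂V₂)/(n−1) = (673×27.3−6680×4.67)/0.30 = -42800 J.
ΔU = nCvΔT = 5.26×39.6×(713−420) = 61100 J.
Q = ΔU + W = 18300 J.
Net over both steps: W = -42800 J, Q = 49100 J, ΔU = 91900 J.

49100 J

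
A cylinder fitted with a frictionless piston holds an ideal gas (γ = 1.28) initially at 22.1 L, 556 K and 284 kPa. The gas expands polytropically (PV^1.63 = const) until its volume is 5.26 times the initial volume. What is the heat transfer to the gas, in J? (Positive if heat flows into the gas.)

n = P₁V₁/(RT₁) = 284×22.1/(8.314×556) = 1.36 mol.
Polytropic n=1.63: T₂ = T₁(V₁/V₂)^(n−1) = 556×(0.190)^0.63 = 195 K; P₂ = P₁(V₁/V₂)^n = 19.0 kPa.
W = (P₁V₁−P₂V₂)/(n−1) = (284×22.1−19.0×116)/0.63 = 6460 J.
ΔU = nCvΔT = 1.36×29.7×(195−556) = -14500 J.
Q = ΔU + W = -8080 J.

-8080 J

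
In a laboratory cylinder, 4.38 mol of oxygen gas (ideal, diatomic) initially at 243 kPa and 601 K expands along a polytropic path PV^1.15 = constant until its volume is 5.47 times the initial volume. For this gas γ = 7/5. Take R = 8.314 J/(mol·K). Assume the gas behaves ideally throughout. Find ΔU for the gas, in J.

V₁ = nRT₁/P₁ = 4.38×8.314×601/243 = 90.1 L.
Polytropic n=1.15: T₂ = T₁(V₁/V₂)^(n−1) = 601×(0.183)^0.15 = 466 K; P₂ = P₁(V₁/V₂)^n = 34.4 kPa.
For an ideal gas ΔU = nCvΔT with Cv = (5/2)R = 20.8 J/(mol·K).
ΔU = 4.38×20.8×(466−601) = -12300 J.

-12300 J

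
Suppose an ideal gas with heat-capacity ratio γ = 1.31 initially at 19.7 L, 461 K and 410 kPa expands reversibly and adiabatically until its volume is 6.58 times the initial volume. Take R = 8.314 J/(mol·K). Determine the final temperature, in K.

257 K

Adiabatic: TV^(γ−1) = const ⇒ T₂ = 461×(0.152)^0.310 = 257 K; PV^γ = const ⇒ P₂ = 34.7 kPa.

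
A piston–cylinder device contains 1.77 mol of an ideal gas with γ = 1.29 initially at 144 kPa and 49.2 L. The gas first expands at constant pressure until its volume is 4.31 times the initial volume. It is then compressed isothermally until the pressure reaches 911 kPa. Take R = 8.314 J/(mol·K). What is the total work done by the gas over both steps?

-32900 J

T₁ = P₁V₁/(nR) = 144×49.2/(1.77×8.314) = 481 K.
Step 1 — Isobaric: P stays 144 kPa; V/T = const ⇒ T₂ = 2080 K, V₂ = 212 L.
W = PΔV = 144×(212−49.2) kPa·L = 23500 J.
ΔU = nCvΔT = 1.77×28.7×(2080−481) = 80900 J.
Q = ΔU + W = nCpΔT = 104000 J.
State after step 1: P = 144 kPa, V = 212 L, T = 2080 K.
Step 2 — Isothermal: T stays 2080 K; PV = const ⇒ V₂ = 33.5 L, P₂ = 911 kPa.
ΔU = 0 (ideal gas, T constant).
W = nRT ln(V₂/V₁) = 1.77×8.314×2080×ln(0.158) = -56300 J.
Q = ΔU + W = -56300 J.
Net over both steps: W = -32900 J, Q = 48000 J, ΔU = 80900 J.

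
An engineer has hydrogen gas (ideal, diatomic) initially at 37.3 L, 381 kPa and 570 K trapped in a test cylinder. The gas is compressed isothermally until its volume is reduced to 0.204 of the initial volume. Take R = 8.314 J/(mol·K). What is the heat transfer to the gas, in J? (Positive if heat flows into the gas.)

-22600 J

n = P₁V₁/(RT₁) = 381×37.3/(8.314×570) = 3.00 mol.
Isothermal: T stays 570 K; PV = const ⇒ V₂ = 7.61 L, P₂ = 1870 kPa.
ΔU = 0 (ideal gas, T constant).
W = nRT ln(V₂/V₁) = 3.00×8.314×570×ln(0.204) = -22600 J.
Q = ΔU + W = -22600 J.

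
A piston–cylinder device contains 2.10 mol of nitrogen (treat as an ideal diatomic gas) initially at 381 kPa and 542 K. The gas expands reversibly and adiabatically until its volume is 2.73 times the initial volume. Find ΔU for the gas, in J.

-7830 J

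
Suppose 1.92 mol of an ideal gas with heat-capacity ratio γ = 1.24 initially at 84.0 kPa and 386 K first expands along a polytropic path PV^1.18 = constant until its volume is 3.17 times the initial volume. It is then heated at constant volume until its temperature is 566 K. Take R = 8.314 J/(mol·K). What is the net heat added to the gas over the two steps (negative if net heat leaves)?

18400 J

V₁ = nRT₁/P₁ = 1.92×8.314×386/84.0 = 73.4 L.
Step 1 — Polytropic n=1.18: T₂ = T₁(V₁/V₂)^(n−1) = 386×(0.315)^0.18 = 314 K; P₂ = P₁(V₁/V₂)^n = 21.5 kPa.
W = (P₁V₁−P₂V₂)/(n−1) = (84.0×73.4−21.5×233)/0.18 = 6420 J.
ΔU = nCvΔT = 1.92×34.6×(314−386) = -4810 J.
Q = ΔU + W = 1600 J.
State after step 1: P = 21.5 kPa, V = 233 L, T = 314 K.
Step 2 — Isochoric: V stays 233 L; P/T = const ⇒ T₂ = 566 K, P₂ = 38.9 kPa.
W = 0 (no volume change).
ΔU = nCvΔT = 1.92×34.6×(566−314) = 16800 J.
Q = ΔU = 16800 J.
Net over both steps: W = 6420 J, Q = 18400 J, ΔU = 12000 J.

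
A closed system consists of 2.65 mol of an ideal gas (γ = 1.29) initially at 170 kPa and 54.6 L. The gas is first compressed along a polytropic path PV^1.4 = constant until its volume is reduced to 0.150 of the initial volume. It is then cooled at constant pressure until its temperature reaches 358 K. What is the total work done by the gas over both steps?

-38300 J

T₁ = P₁V₁/(nR) = 170×54.6/(2.65×8.314) = 421 K.
Step 1 — Polytropic n=1.4: T₂ = T₁(V₁/V₂)^(n−1) = 421×(6.67)^0.40 = 900 K; P₂ = P₁(V₁/V₂)^n = 2420 kPa.
W = (P₁V₁−P₂V₂)/(n−1) = (170×54.6−2420×8.19)/0.40 = -26400 J.
ΔU = nCvΔT = 2.65×28.7×(900−421) = 36400 J.
Q = ΔU + W = 10000 J.
State after step 1: P = 2420 kPa, V = 8.19 L, T = 900 K.
Step 2 — Isobaric: P stays 2420 kPa; V/T = const ⇒ T₂ = 358 K, V₂ = 3.26 L.
W = PΔV = 2420×(3.26−8.19) kPa·L = -11900 J.
ΔU = nCvΔT = 2.65×28.7×(358−900) = -41200 J.
Q = ΔU + W = nCpΔT = -53100 J.
Net over both steps: W = -38300 J, Q = -43100 J, ΔU = -4810 J.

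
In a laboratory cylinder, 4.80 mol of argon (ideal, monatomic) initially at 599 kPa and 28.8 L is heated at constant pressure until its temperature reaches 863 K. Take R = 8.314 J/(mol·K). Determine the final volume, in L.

T₁ = P₁V₁/(nR) = 599×28.8/(4.80×8.314) = 432 K.
Isobaric: P stays 599 kPa; V/T = const ⇒ T₂ = 863 K, V₂ = 57.5 L.

57.5 L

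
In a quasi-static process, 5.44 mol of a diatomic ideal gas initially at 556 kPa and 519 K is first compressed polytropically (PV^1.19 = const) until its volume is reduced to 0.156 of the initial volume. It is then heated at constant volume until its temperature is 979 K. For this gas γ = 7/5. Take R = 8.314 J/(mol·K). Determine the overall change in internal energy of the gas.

52000 J

V₁ = nRT₁/P₁ = 5.44×8.314×519/556 = 42.2 L.
Step 1 — Polytropic n=1.19: T₂ = T₁(V₁/V₂)^(n−1) = 519×(6.41)^0.19 = 739 K; P₂ = P₁(V₁/V₂)^n = 5070 kPa.
W = (P₁V₁−P₂V₂)/(n−1) = (556×42.2−5070×6.59)/0.19 = -52300 J.
ΔU = nCvΔT = 5.44×20.8×(739−519) = 24800 J.
Q = ΔU + W = -27500 J.
State after step 1: P = 5070 kPa, V = 6.59 L, T = 739 K.
Step 2 — Isochoric: V stays 6.59 L; P/T = const ⇒ T₂ = 979 K, P₂ = 6720 kPa.
W = 0 (no volume change).
ΔU = nCvΔT = 5.44×20.8×(979−739) = 27200 J.
Q = ΔU = 27200 J.
Net over both steps: W = -52300 J, Q = -288 J, ΔU = 52000 J.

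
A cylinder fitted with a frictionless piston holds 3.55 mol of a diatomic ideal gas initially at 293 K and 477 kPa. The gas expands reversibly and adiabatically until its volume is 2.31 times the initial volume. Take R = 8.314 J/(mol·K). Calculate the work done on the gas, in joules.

-6150 J

V₁ = nRT₁/P₁ = 3.55×8.314×293/477 = 18.1 L.
Adiabatic: TV^(γ−1) = const ⇒ T₂ = 293×(0.433)^0.400 = 210 K; PV^γ = const ⇒ P₂ = 148 kPa.
ΔU = nCvΔT = 3.55×20.8×(210−293) = -6150 J.
Q = 0 for an adiabatic process, so W = −ΔU = 6150 J.
Work done on the gas = −W_by = -6150 J.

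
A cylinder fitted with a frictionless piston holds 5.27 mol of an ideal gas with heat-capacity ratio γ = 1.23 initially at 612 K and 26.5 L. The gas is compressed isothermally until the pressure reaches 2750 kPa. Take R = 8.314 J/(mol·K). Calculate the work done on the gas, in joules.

P₁ = nRT₁/V₁ = 5.27×8.314×612/26.5 = 1010 kPa.
Isothermal: T stays 612 K; PV = const ⇒ V₂ = 9.75 L, P₂ = 2750 kPa.
W = nRT ln(V₂/V₁) = 5.27×8.314×612×ln(0.368) = -26800 J.
Work done on the gas = −W_by = 26800 J.

26800 J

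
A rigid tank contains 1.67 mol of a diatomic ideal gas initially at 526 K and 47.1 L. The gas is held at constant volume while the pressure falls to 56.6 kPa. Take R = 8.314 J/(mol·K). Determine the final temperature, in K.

192 K

P₁ = nRT₁/V₁ = 1.67×8.314×526/47.1 = 155 kPa.
Isochoric: V stays 47.1 L; P/T = const ⇒ T₂ = 192 K, P₂ = 56.6 kPa.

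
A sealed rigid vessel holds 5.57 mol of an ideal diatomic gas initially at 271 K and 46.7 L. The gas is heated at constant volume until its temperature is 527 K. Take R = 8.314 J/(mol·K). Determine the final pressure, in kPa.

P₁ = nRT₁/V₁ = 5.57×8.314×271/46.7 = 269 kPa.
Isochoric: V stays 46.7 L; P/T = const ⇒ T₂ = 527 K, P₂ = 523 kPa.

523 kPa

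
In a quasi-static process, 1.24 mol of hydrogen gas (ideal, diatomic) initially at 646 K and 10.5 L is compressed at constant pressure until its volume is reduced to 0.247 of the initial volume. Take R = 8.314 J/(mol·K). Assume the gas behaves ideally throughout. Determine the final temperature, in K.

160 K

P₁ = nRT₁/V₁ = 1.24×8.314×646/10.5 = 634 kPa.
Isobaric: P stays 634 kPa; V/T = const ⇒ T₂ = 160 K, V₂ = 2.59 L.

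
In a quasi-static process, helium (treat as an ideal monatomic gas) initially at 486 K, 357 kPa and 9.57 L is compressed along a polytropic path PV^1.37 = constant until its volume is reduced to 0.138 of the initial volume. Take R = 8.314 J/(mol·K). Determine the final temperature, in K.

1010 K

Polytropic n=1.37: T₂ = T₁(V₁/V₂)^(n−1) = 486×(7.25)^0.37 = 1010 K; P₂ = P₁(V₁/V₂)^n = 5380 kPa.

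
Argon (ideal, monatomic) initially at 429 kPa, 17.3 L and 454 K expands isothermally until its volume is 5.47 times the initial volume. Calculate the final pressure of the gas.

Isothermal: T stays 454 K; PV = const ⇒ V₂ = 94.6 L, P₂ = 78.4 kPa.

78.4 kPa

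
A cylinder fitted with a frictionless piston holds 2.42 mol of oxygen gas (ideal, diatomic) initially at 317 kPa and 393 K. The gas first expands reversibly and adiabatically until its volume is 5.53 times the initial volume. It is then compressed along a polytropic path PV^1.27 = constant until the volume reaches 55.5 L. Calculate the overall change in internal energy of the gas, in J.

V₁ = nRT₁/P₁ = 2.42×8.314×393/317 = 24.9 L.
Step 1 — Adiabatic: TV^(γ−1) = const ⇒ T₂ = 393×(0.181)^0.400 = 198 K; PV^γ = const ⇒ P₂ = 28.9 kPa.
ΔU = nCvΔT = 2.42×20.8×(198−393) = -9790 J.
Q = 0 for an adiabatic process, so W = −ΔU = 9790 J.
State after step 1: P = 28.9 kPa, V = 138 L, T = 198 K.
Step 2 — Polytropic n=1.27: T₂ = T₁(V₁/V₂)^(n−1) = 198×(2.49)^0.27 = 254 K; P₂ = P₁(V₁/V₂)^n = 91.9 kPa.
W = (P₁V₁−P₂V₂)/(n−1) = (28.9×138−91.9×55.5)/0.27 = -4120 J.
ΔU = nCvΔT = 2.42×20.8×(254−198) = 2780 J.
Q = ΔU + W = -1340 J.
Net over both steps: W = 5680 J, Q = -1340 J, ΔU = -7010 J.

-7010 J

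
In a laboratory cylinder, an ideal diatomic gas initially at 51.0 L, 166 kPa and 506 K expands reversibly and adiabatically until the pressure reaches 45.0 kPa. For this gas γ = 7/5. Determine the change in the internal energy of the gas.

-6590 J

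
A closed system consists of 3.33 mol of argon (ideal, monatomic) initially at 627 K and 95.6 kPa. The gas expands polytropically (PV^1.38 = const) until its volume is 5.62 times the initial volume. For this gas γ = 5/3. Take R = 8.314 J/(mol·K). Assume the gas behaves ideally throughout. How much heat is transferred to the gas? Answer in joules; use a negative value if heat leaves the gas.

9450 J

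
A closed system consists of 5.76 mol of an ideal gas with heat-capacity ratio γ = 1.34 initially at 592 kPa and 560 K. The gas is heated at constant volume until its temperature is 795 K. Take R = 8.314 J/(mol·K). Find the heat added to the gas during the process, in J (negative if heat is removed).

V₁ = nRT₁/P₁ = 5.76×8.314×560/592 = 45.3 L.
Isochoric: V stays 45.3 L; P/T = const ⇒ T₂ = 795 K, P₂ = 840 kPa.
W = 0 (no volume change).
ΔU = nCvΔT = 5.76×24.5×(795−560) = 33100 J.
Q = ΔU = 33100 J.

33100 J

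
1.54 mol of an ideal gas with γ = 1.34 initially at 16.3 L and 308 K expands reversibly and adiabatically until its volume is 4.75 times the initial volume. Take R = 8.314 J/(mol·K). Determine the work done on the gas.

P₁ = nRT₁/V₁ = 1.54×8.314×308/16.3 = 242 kPa.
Adiabatic: TV^(γ−1) = const ⇒ T₂ = 308×(0.211)^0.340 = 181 K; PV^γ = const ⇒ P₂ = 30.0 kPa.
ΔU = nCvΔT = 1.54×24.5×(181−308) = -4770 J.
Q = 0 for an adiabatic process, so W = −ΔU = 4770 J.
Work done on the gas = −W_by = -4770 J.

-4770 J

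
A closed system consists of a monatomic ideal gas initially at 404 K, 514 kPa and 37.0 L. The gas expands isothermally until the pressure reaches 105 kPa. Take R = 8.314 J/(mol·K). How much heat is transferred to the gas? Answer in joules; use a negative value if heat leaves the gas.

n = P₁V₁/(RT₁) = 514×37.0/(8.314×404) = 5.66 mol.
Isothermal: T stays 404 K; PV = const ⇒ V₂ = 181 L, P₂ = 105 kPa.
ΔU = 0 (ideal gas, T constant).
W = nRT ln(V₂/V₁) = 5.66×8.314×404×ln(4.90) = 30200 J.
Q = ΔU + W = 30200 J.

30200 J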